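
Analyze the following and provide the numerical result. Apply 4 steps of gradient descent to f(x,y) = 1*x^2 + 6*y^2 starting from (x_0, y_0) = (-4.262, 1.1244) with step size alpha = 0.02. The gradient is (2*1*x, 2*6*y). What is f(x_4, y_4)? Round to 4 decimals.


Gradient descent on f(x,y) = 1*x^2 + 6*y^2.
Starting point: (-4.262, 1.1244), alpha = 0.02
Step 1: grad_x = 2*1*-4.262 = -8.524, grad_y = 2*6*1.1244 = 13.4928
  x_1 = -4.262 - 0.02*-8.524 = -4.0915
  y_1 = 1.1244 - 0.02*13.4928 = 0.8545
Step 2: grad_x = 2*1*-4.0915 = -8.183, grad_y = 2*6*0.8545 = 10.2545
  x_2 = -4.0915 - 0.02*-8.183 = -3.9279
  y_2 = 0.8545 - 0.02*10.2545 = 0.6495
Step 3: grad_x = 2*1*-3.9279 = -7.8557, grad_y = 2*6*0.6495 = 7.7934
  x_3 = -3.9279 - 0.02*-7.8557 = -3.7707
  y_3 = 0.6495 - 0.02*7.7934 = 0.4936
Step 4: grad_x = 2*1*-3.7707 = -7.5415, grad_y = 2*6*0.4936 = 5.923
  x_4 = -3.7707 - 0.02*-7.5415 = -3.6199
  y_4 = 0.4936 - 0.02*5.923 = 0.3751
f(-3.6199, 0.3751) = 1*(-3.6199)^2 + 6*0.3751^2 = 13.9481


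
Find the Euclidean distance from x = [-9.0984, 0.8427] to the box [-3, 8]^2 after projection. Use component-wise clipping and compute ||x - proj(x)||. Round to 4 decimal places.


Project each component onto [-3, 8].
clip(-9.0984) = -3.0, clip(0.8427) = 0.8427
Projection = [-3.0, 0.8427]
Squared diffs: [37.1905, 0.0]
Distance = sqrt(37.1905) = 6.0984


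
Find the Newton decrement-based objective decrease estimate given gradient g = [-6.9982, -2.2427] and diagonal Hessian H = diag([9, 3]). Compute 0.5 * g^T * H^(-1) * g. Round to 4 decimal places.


Step 1: H is diagonal, so H^(-1) * g = [-0.7776, -0.7476].
Step 2: g^T H^(-1) g = sum_i g_i^2 / H_ii
  = (-6.9982)^2/9 + (-2.2427)^2/3
  = 5.4416 + 1.6766 = 7.1182
Step 3: Objective decrease = 0.5 * g^T H^(-1) g = 3.5591


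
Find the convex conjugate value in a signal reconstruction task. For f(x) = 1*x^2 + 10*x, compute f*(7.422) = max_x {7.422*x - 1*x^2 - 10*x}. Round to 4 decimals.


f*(y) = sup_x {y*x - a*x^2 - b*x} = sup_x {(y-b)*x - a*x^2}
FOC: (y - b) - 2a*x = 0 => x* = (y - b)/(2a)
x* = (7.422 - 10)/(2*1) = -1.289
f*(7.422) = (y-b)^2/(4a) = (7.422 - 10)^2/(4*1)
= 6.6461/4 = 1.6615


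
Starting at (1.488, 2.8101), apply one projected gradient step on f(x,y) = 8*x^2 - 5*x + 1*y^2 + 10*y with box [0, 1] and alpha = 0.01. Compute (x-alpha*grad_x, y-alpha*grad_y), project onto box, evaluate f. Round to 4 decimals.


Step 1: Compute gradient at (1.488, 2.8101).
grad_x = 2*8*1.488 - 5 = 18.808
grad_y = 2*1*2.8101 + 10 = 15.6202
Step 2: Gradient step.
x_raw = 1.488 - 0.01*18.808 = 1.2999
y_raw = 2.8101 - 0.01*15.6202 = 2.6539
Step 3: Project onto [0, 1].
x_proj = clip(1.2999) = 1.0
y_proj = clip(2.6539) = 1.0
Step 4: Evaluate f.
f(1.0, 1.0) = 14.0


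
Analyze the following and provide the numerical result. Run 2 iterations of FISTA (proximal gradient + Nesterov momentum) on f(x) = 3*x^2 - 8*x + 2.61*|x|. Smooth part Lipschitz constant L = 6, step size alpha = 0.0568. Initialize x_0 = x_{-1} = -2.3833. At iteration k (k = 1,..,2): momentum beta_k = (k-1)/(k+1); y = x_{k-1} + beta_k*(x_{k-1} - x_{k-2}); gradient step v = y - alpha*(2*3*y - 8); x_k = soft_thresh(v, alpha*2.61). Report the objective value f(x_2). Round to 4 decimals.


FISTA on f(x) = 3*x^2 - 8*x + 2.61*|x|
L = 6, alpha = 0.0568
Iteration 1: beta = 0.0, y = -2.3833 + 0.0*(-2.3833 + 2.3833) = -2.3833
  grad(y) = -22.2998, v = y - alpha*grad = -1.1167
  prox(v) = soft_thresh(-1.1167, 0.1482) = -0.9684
Iteration 2: beta = 0.3333, y = -0.9684 + 0.3333*(-0.9684 + 2.3833) = -0.4968
  grad(y) = -10.9808, v = y - alpha*grad = 0.1269
  prox(v) = soft_thresh(0.1269, 0.1482) = 0.0
f(x_2) = 3*0.0^2 - 8*0.0 + 2.61*|0.0| = 0.0


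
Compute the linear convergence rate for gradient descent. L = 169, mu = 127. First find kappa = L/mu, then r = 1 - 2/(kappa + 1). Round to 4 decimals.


Step 1: Compute the condition number.
kappa = L/mu = 169/127 = 1.3307
Step 2: Compute the convergence rate.
r = 1 - 2/(kappa + 1) = 1 - 2*mu/(L + mu) = (L - mu)/(L + mu) = 42/296 = 0.1419


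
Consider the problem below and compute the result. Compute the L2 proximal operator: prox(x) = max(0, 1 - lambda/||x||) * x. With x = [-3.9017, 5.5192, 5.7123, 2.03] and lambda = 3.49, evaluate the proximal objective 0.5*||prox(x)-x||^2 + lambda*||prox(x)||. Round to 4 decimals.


Step 1: Compute ||x||.
||x|| = 9.0794
Step 2: Compute scaling factor.
scale = max(0, 1 - 3.49/9.0794) = 0.6156
Step 3: prox(x) = [-2.4019, 3.3977, 3.5166, 1.2497]
||prox(x)|| = 5.5894
Step 4: Proximal objective.
0.5*||prox-x||^2 = 6.0901
lambda*||prox|| = 19.507
Total = 25.5972


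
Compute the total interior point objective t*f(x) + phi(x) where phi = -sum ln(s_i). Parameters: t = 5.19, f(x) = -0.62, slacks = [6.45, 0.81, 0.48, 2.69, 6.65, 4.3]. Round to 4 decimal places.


Step 1: Compute log-barrier.
ln values: [1.8641, -0.2107, -0.734, 0.9895, 1.8946, 1.4586]
phi = -(1.8641 - 0.2107 - 0.734 + 0.9895 + 1.8946 + 1.4586) = -5.2622
Step 2: Compute augmented objective.
t*f(x) = 5.19*-0.62 = -3.2178
Total = -3.2178 - 5.2622 = -8.48


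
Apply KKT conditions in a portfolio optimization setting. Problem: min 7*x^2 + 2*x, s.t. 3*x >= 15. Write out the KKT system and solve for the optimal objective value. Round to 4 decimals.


Step 1: Try lambda = 0 (constraint inactive).
x_unc = -2/(2*7) = -0.1429
Check: 3*-0.1429 = -0.4287 < 15 -- violated!
Step 2: Constraint must be active: 3*x = 15
x* = 15/3 = 5.0
lambda = (2*7*5.0 + 2)/3 = 24.0
Step 3: Compute optimal value.
f(x*) = 7*5.0^2 + 2*5.0 = 185.0


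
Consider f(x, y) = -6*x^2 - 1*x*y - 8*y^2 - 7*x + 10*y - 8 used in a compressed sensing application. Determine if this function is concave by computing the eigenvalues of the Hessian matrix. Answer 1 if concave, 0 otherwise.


The Hessian of f(x,y) = -6*x^2 - 1*x*y - 8*y^2 - 7*x + 10*y - 8 is:
H = [[-12, -1], [-1, -16]]
Trace = -12 - 16 = -28
Determinant = -12*-16 - (-1)^2 = 191
Discriminant = (-28)^2 - 4*191 = 20.0
Eigenvalues: lambda_1 = -16.2361, lambda_2 = -11.7639
The function is concave.

1


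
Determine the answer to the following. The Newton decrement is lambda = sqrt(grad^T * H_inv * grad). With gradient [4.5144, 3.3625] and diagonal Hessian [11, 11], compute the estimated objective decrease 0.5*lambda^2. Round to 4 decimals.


Step 1: H is diagonal, so H^(-1) * g = [0.4104, 0.3057].
Step 2: g^T H^(-1) g = sum_i g_i^2 / H_ii
  = (4.5144)^2/11 + (3.3625)^2/11
  = 1.8527 + 1.0279 = 2.8806
Step 3: Objective decrease = 0.5 * g^T H^(-1) g = 1.4403


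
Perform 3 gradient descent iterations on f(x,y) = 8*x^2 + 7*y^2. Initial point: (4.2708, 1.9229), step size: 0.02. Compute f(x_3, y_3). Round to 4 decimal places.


Gradient descent on f(x,y) = 8*x^2 + 7*y^2.
Starting point: (4.2708, 1.9229), alpha = 0.02
Step 1: grad_x = 2*8*4.2708 = 68.3328, grad_y = 2*7*1.9229 = 26.9206
  x_1 = 4.2708 - 0.02*68.3328 = 2.9041
  y_1 = 1.9229 - 0.02*26.9206 = 1.3845
Step 2: grad_x = 2*8*2.9041 = 46.4663, grad_y = 2*7*1.3845 = 19.3828
  x_2 = 2.9041 - 0.02*46.4663 = 1.9748
  y_2 = 1.3845 - 0.02*19.3828 = 0.9968
Step 3: grad_x = 2*8*1.9748 = 31.5971, grad_y = 2*7*0.9968 = 13.9556
  x_3 = 1.9748 - 0.02*31.5971 = 1.3429
  y_3 = 0.9968 - 0.02*13.9556 = 0.7177
f(1.3429, 0.7177) = 8*1.3429^2 + 7*0.7177^2 = 18.0324


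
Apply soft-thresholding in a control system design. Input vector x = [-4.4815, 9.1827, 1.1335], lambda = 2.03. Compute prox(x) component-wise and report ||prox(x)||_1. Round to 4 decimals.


Soft-thresholding with lambda = 2.03:
prox(-4.4815) = sign(-4.4815)*max(|-4.4815| - 2.03, 0) = -2.4515
prox(9.1827) = sign(9.1827)*max(|9.1827| - 2.03, 0) = 7.1527
prox(1.1335) = sign(1.1335)*max(|1.1335| - 2.03, 0) = 0.0
prox(x) = [-2.4515, 7.1527, 0.0]
||prox(x)||_1 = 2.4515 + 7.1527 + 0.0 = 9.6042


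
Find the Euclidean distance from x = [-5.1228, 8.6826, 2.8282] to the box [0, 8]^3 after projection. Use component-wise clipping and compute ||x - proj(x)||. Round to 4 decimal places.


Project each component onto [0, 8].
clip(-5.1228) = 0.0, clip(8.6826) = 8.0, clip(2.8282) = 2.8282
Projection = [0.0, 8.0, 2.8282]
Squared diffs: [26.2431, 0.4659, 0.0]
Distance = sqrt(26.709) = 5.1681


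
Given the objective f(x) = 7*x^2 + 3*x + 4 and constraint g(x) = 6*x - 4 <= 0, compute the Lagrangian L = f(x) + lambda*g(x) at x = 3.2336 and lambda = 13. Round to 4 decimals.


Step 1: Evaluate f(x).
f(3.2336) = 7*3.2336^2 + 3*3.2336 + 4 = 86.894
Step 2: Evaluate g(x).
g(3.2336) = 6*3.2336 - 4 = 15.4016
Step 3: Compute Lagrangian.
L = 86.894 + 13*15.4016 = 287.1148


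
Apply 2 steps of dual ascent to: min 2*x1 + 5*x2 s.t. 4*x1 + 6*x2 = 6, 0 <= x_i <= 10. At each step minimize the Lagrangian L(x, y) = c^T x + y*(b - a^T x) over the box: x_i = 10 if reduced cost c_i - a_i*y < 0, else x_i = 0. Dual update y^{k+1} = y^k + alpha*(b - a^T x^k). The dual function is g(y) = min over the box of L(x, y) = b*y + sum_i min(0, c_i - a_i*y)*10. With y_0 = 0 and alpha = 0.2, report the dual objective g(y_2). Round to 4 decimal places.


Dual ascent for LP: min 2*x1 + 5*x2, 4*x1 + 6*x2 = 6, 0 <= x_i <= 10
Step 1: y^k = 0.0, reduced costs: (2.0, 5.0)
  x^k = (0.0, 0.0), subgradient = b - a^T x = 6.0
  y^{k+1} = 0.0 + 0.2*6.0 = 1.2
Step 2: y^k = 1.2, reduced costs: (-2.8, -2.2)
  x^k = (10.0, 10.0), subgradient = b - a^T x = -94.0
  y^{k+1} = 1.2 + 0.2*-94.0 = -17.6
Dual objective at y_2 = -17.6: reduced costs (72.4, 110.6), box minimizer x = (0.0, 0.0)
g(y_2) = b*y + (c1 - a1*y)*x1 + (c2 - a2*y)*x2 = 6*(-17.6) + 72.4*0.0 + 110.6*0.0 = -105.6 + 0.0 + 0.0 = -105.6


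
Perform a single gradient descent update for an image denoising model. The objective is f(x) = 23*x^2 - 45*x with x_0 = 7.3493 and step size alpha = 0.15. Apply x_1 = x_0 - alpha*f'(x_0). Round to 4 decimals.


We compute the gradient at x_0 and apply the update.
f'(x) = 46*x - 45
f'(7.3493) = 46*7.3493 - 45 = 293.0678
x_1 = 7.3493 - 0.15*293.0678 = -36.6109


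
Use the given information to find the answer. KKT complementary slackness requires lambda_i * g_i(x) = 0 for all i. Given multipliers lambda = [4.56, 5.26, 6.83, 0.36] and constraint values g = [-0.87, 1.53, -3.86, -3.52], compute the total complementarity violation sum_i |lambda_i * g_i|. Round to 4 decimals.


KKT complementary slackness check:
lambda_1 * g_1 = 4.56 * -0.87 = -3.9672
lambda_2 * g_2 = 5.26 * 1.53 = 8.0478
lambda_3 * g_3 = 6.83 * -3.86 = -26.3638
lambda_4 * g_4 = 0.36 * -3.52 = -1.2672
Total violation = 3.9672 + 8.0478 + 26.3638 + 1.2672 = 39.646


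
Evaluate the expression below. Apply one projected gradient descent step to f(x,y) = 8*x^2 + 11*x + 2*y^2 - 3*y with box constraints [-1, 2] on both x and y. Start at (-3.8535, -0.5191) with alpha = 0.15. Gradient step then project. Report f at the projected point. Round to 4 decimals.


Step 1: Compute gradient at (-3.8535, -0.5191).
grad_x = 2*8*-3.8535 + 11 = -50.656
grad_y = 2*2*-0.5191 - 3 = -5.0764
Step 2: Gradient step.
x_raw = -3.8535 - 0.15*-50.656 = 3.7449
y_raw = -0.5191 - 0.15*-5.0764 = 0.2424
Step 3: Project onto [-1, 2].
x_proj = clip(3.7449) = 2.0
y_proj = clip(0.2424) = 0.2424
Step 4: Evaluate f.
f(2.0, 0.2424) = 53.3904


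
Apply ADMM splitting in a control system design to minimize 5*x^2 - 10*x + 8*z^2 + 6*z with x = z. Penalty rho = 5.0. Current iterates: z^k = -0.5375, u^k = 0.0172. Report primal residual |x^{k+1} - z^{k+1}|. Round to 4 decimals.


ADMM iteration with rho = 5.0, z^k = -0.5375, u^k = 0.0172
Step 1: x-update.
Minimize 5*x^2 - 10*x + (5.0/2)*(x + 0.5375 + 0.0172)^2
FOC: (2*5 + 5.0)*x = 10 + 5.0*(-0.5375 - 0.0172)
x^{k+1} = 0.4818
Step 2: z-update.
Minimize 8*z^2 + 6*z + (5.0/2)*(0.4818 - z + 0.0172)^2
FOC: (2*8 + 5.0)*z = -6 + 5.0*(0.4818 + 0.0172)
z^{k+1} = -0.1669
Step 3: u-update.
u^{k+1} = 0.0172 + 0.4818 + 0.1669 = 0.6659
Step 4: Primal residual = |0.4818 + 0.1669| = 0.6487


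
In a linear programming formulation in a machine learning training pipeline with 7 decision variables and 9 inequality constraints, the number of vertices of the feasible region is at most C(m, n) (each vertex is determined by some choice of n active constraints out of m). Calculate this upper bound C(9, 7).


Each vertex corresponds to some choice of n active constraints out of m, so the number of vertices is at most C(m, n) = m! / (n!(m-n)!).
m = 9, n = 7
Numerator: 9 * 8 * 7 * 6 * 5 * 4 * 3
Denominator: 7! = 5040
C(9, 7) = 36


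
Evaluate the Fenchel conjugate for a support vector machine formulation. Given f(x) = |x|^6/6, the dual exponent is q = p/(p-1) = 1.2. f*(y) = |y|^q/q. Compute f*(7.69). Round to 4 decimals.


The conjugate exponent q satisfies 1/p + 1/q = 1.
p = 6, so q = 6/(6 - 1) = 1.2
|y|^q = 7.69^1.2 = 11.5641
f*(7.69) = 11.5641 / 1.2 = 9.6367


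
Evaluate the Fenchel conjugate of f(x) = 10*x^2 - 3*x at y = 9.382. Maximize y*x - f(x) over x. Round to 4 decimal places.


f*(y) = sup_x {y*x - a*x^2 - b*x} = sup_x {(y-b)*x - a*x^2}
FOC: (y - b) - 2a*x = 0 => x* = (y - b)/(2a)
x* = (9.382 + 3)/(2*10) = 0.6191
f*(9.382) = (y-b)^2/(4a) = (9.382 + 3)^2/(4*10)
= 153.3139/40 = 3.8328


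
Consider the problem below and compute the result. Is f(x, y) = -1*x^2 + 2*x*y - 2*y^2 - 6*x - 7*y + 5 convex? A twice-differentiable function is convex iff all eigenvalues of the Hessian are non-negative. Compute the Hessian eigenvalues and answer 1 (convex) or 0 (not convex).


The Hessian of f(x,y) = -1*x^2 + 2*x*y - 2*y^2 - 6*x - 7*y + 5 is:
H = [[-2, 2], [2, -4]]
Trace = -2 - 4 = -6
Determinant = -2*-4 - (2)^2 = 4
Discriminant = (-6)^2 - 4*4 = 20.0
Eigenvalues: lambda_1 = -5.2361, lambda_2 = -0.7639
The function is not convex.

0


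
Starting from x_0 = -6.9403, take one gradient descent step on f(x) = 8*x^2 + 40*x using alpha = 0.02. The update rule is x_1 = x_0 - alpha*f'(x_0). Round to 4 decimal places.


We compute the gradient at x_0 and apply the update.
f'(x) = 16*x + 40
f'(-6.9403) = 16*-6.9403 + 40 = -71.0448
x_1 = -6.9403 - 0.02*-71.0448 = -5.5194


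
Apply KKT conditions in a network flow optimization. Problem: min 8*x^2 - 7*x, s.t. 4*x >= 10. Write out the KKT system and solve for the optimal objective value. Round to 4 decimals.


Step 1: Try lambda = 0 (constraint inactive).
x_unc = 7/(2*8) = 0.4375
Check: 4*0.4375 = 1.75 < 10 -- violated!
Step 2: Constraint must be active: 4*x = 10
x* = 10/4 = 2.5
lambda = (2*8*2.5 - 7)/4 = 8.25
Step 3: Compute optimal value.
f(x*) = 8*2.5^2 - 7*2.5 = 32.5


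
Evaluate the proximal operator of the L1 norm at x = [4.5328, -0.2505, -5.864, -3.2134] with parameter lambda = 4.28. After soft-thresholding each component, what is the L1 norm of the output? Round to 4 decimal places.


Soft-thresholding with lambda = 4.28:
prox(4.5328) = sign(4.5328)*max(|4.5328| - 4.28, 0) = 0.2528
prox(-0.2505) = sign(-0.2505)*max(|-0.2505| - 4.28, 0) = 0.0
prox(-5.864) = sign(-5.864)*max(|-5.864| - 4.28, 0) = -1.584
prox(-3.2134) = sign(-3.2134)*max(|-3.2134| - 4.28, 0) = 0.0
prox(x) = [0.2528, 0.0, -1.584, 0.0]
||prox(x)||_1 = 0.2528 + 0.0 + 1.584 + 0.0 = 1.8368


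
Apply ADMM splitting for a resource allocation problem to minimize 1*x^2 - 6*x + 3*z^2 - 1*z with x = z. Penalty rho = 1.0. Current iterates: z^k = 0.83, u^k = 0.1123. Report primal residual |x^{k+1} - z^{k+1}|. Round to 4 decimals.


ADMM iteration with rho = 1.0, z^k = 0.83, u^k = 0.1123
Step 1: x-update.
Minimize 1*x^2 - 6*x + (1.0/2)*(x - 0.83 + 0.1123)^2
FOC: (2*1 + 1.0)*x = 6 + 1.0*(0.83 - 0.1123)
x^{k+1} = 2.2392
Step 2: z-update.
Minimize 3*z^2 - 1*z + (1.0/2)*(2.2392 - z + 0.1123)^2
FOC: (2*3 + 1.0)*z = 1 + 1.0*(2.2392 + 0.1123)
z^{k+1} = 0.4788
Step 3: u-update.
u^{k+1} = 0.1123 + 2.2392 - 0.4788 = 1.8727
Step 4: Primal residual = |2.2392 - 0.4788| = 1.7604


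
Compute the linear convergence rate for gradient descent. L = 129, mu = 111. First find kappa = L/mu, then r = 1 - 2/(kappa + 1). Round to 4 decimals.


Step 1: Compute the condition number.
kappa = L/mu = 129/111 = 1.1622
Step 2: Compute the convergence rate.
r = 1 - 2/(kappa + 1) = 1 - 2*mu/(L + mu) = (L - mu)/(L + mu) = 18/240 = 0.075


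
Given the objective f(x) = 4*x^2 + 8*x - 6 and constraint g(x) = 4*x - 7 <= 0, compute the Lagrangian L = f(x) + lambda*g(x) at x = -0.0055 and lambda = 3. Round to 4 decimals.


Step 1: Evaluate f(x).
f(-0.0055) = 4*(-0.0055)^2 + 8*(-0.0055) - 6 = -6.0439
Step 2: Evaluate g(x).
g(-0.0055) = 4*-0.0055 - 7 = -7.022
Step 3: Compute Lagrangian.
L = -6.0439 + 3*-7.022 = -27.1099


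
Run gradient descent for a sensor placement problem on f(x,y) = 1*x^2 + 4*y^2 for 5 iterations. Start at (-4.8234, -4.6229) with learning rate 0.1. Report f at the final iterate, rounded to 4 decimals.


Gradient descent on f(x,y) = 1*x^2 + 4*y^2.
Starting point: (-4.8234, -4.6229), alpha = 0.1
Step 1: grad_x = 2*1*-4.8234 = -9.6468, grad_y = 2*4*-4.6229 = -36.9832
  x_1 = -4.8234 - 0.1*-9.6468 = -3.8587
  y_1 = -4.6229 - 0.1*-36.9832 = -0.9246
Step 2: grad_x = 2*1*-3.8587 = -7.7174, grad_y = 2*4*-0.9246 = -7.3966
  x_2 = -3.8587 - 0.1*-7.7174 = -3.087
  y_2 = -0.9246 - 0.1*-7.3966 = -0.1849
Step 3: grad_x = 2*1*-3.087 = -6.174, grad_y = 2*4*-0.1849 = -1.4793
  x_3 = -3.087 - 0.1*-6.174 = -2.4696
  y_3 = -0.1849 - 0.1*-1.4793 = -0.037
Step 4: grad_x = 2*1*-2.4696 = -4.9392, grad_y = 2*4*-0.037 = -0.2959
  x_4 = -2.4696 - 0.1*-4.9392 = -1.9757
  y_4 = -0.037 - 0.1*-0.2959 = -0.0074
Step 5: grad_x = 2*1*-1.9757 = -3.9513, grad_y = 2*4*-0.0074 = -0.0592
  x_5 = -1.9757 - 0.1*-3.9513 = -1.5805
  y_5 = -0.0074 - 0.1*-0.0592 = -0.0015
f(-1.5805, -0.0015) = 1*(-1.5805)^2 + 4*(-0.0015)^2 = 2.4981


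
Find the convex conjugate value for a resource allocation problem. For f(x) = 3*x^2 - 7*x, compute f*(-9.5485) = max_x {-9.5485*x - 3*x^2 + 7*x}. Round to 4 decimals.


f*(y) = sup_x {y*x - a*x^2 - b*x} = sup_x {(y-b)*x - a*x^2}
FOC: (y - b) - 2a*x = 0 => x* = (y - b)/(2a)
x* = (-9.5485 + 7)/(2*3) = -0.4248
f*(-9.5485) = (y-b)^2/(4a) = (-9.5485 + 7)^2/(4*3)
= 6.4949/12 = 0.5412


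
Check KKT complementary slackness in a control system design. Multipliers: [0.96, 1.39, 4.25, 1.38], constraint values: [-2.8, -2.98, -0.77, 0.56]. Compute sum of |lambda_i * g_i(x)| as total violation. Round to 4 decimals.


KKT complementary slackness check:
lambda_1 * g_1 = 0.96 * -2.8 = -2.688
lambda_2 * g_2 = 1.39 * -2.98 = -4.1422
lambda_3 * g_3 = 4.25 * -0.77 = -3.2725
lambda_4 * g_4 = 1.38 * 0.56 = 0.7728
Total violation = 2.688 + 4.1422 + 3.2725 + 0.7728 = 10.8755


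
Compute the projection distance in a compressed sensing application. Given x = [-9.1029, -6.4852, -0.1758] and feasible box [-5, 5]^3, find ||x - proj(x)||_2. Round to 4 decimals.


Project each component onto [-5, 5].
clip(-9.1029) = -5.0, clip(-6.4852) = -5.0, clip(-0.1758) = -0.1758
Projection = [-5.0, -5.0, -0.1758]
Squared diffs: [16.8338, 2.2058, 0.0]
Distance = sqrt(19.0396) = 4.3634


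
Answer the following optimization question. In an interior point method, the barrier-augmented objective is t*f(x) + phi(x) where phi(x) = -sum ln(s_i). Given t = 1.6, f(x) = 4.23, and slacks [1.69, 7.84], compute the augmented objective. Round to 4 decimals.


Step 1: Compute log-barrier.
ln values: [0.5247, 2.0592]
phi = -(0.5247 + 2.0592) = -2.584
Step 2: Compute augmented objective.
t*f(x) = 1.6*4.23 = 6.768
Total = 6.768 - 2.584 = 4.184


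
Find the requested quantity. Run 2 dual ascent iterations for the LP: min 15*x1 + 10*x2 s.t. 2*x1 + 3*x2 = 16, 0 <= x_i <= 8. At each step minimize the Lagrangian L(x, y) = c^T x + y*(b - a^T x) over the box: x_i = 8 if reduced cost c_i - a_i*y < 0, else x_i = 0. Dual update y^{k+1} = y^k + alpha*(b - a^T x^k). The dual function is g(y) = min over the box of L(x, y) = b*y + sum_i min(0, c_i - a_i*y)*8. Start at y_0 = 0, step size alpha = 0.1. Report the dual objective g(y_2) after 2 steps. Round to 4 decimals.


Dual ascent for LP: min 15*x1 + 10*x2, 2*x1 + 3*x2 = 16, 0 <= x_i <= 8
Step 1: y^k = 0.0, reduced costs: (15.0, 10.0)
  x^k = (0.0, 0.0), subgradient = b - a^T x = 16.0
  y^{k+1} = 0.0 + 0.1*16.0 = 1.6
Step 2: y^k = 1.6, reduced costs: (11.8, 5.2)
  x^k = (0.0, 0.0), subgradient = b - a^T x = 16.0
  y^{k+1} = 1.6 + 0.1*16.0 = 3.2
Dual objective at y_2 = 3.2: reduced costs (8.6, 0.4), box minimizer x = (0.0, 0.0)
g(y_2) = b*y + (c1 - a1*y)*x1 + (c2 - a2*y)*x2 = 16*3.2 + 8.6*0.0 + 0.4*0.0 = 51.2 + 0.0 + 0.0 = 51.2


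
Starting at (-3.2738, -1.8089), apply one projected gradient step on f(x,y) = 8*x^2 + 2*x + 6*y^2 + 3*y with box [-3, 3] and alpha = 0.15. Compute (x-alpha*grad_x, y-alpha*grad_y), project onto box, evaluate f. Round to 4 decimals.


Step 1: Compute gradient at (-3.2738, -1.8089).
grad_x = 2*8*-3.2738 + 2 = -50.3808
grad_y = 2*6*-1.8089 + 3 = -18.7068
Step 2: Gradient step.
x_raw = -3.2738 - 0.15*-50.3808 = 4.2833
y_raw = -1.8089 - 0.15*-18.7068 = 0.9971
Step 3: Project onto [-3, 3].
x_proj = clip(4.2833) = 3.0
y_proj = clip(0.9971) = 0.9971
Step 4: Evaluate f.
f(3.0, 0.9971) = 86.9568


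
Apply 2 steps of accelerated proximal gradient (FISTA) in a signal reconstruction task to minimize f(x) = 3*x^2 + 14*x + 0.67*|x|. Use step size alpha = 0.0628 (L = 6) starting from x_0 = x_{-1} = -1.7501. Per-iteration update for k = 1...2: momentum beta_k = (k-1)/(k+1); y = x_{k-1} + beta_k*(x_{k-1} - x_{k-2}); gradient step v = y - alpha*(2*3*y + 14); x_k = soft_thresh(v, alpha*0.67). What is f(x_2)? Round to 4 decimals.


FISTA on f(x) = 3*x^2 + 14*x + 0.67*|x|
L = 6, alpha = 0.0628
Iteration 1: beta = 0.0, y = -1.7501 + 0.0*(-1.7501 + 1.7501) = -1.7501
  grad(y) = 3.4994, v = y - alpha*grad = -1.9699
  prox(v) = soft_thresh(-1.9699, 0.0421) = -1.9278
Iteration 2: beta = 0.3333, y = -1.9278 + 0.3333*(-1.9278 + 1.7501) = -1.987
  grad(y) = 2.0779, v = y - alpha*grad = -2.1175
  prox(v) = soft_thresh(-2.1175, 0.0421) = -2.0754
f(x_2) = 3*(-2.0754)^2 + 14*(-2.0754) + 0.67*|-2.0754| = -14.7433


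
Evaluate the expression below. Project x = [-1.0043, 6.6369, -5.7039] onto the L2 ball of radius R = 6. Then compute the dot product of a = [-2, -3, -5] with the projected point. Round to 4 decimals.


Step 1: Compute ||x|| (intermediates to 6 decimals).
||x|| = sqrt((-1.0043)^2 + 6.6369^2 + (-5.7039)^2) = 8.808606
Step 2: Project.
Since ||x|| > R, scale = R/||x|| = 6/8.808606 = 0.681152, proj(x) = scale * x
proj(x) = [-0.684081, 4.520738, -3.885223]
Step 3: Dot product.
a^T * proj(x) = -2*(-0.684081) - 3*4.520738 - 5*(-3.885223) = 7.2321


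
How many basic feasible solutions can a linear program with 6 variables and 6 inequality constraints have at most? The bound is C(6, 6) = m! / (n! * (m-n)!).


Each vertex corresponds to some choice of n active constraints out of m, so the number of vertices is at most C(m, n) = m! / (n!(m-n)!).
m = 6, n = 6
Numerator: 6 * 5 * 4 * 3 * 2 * 1
Denominator: 6! = 720
C(6, 6) = 1


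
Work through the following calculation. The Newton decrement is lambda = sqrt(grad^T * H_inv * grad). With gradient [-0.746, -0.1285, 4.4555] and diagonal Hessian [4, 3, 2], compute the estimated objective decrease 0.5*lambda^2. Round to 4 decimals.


Step 1: H is diagonal, so H^(-1) * g = [-0.1865, -0.0428, 2.2278].
Step 2: g^T H^(-1) g = sum_i g_i^2 / H_ii
  = (-0.746)^2/4 + (-0.1285)^2/3 + (4.4555)^2/2
  = 0.1391 + 0.0055 + 9.9257 = 10.0704
Step 3: Objective decrease = 0.5 * g^T H^(-1) g = 5.0352


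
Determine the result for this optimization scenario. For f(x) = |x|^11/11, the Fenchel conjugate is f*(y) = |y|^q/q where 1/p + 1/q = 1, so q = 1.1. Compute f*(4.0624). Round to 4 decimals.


The conjugate exponent q satisfies 1/p + 1/q = 1.
p = 11, so q = 11/(11 - 1) = 1.1
|y|^q = 4.0624^1.1 = 4.6737
f*(4.0624) = 4.6737 / 1.1 = 4.2488


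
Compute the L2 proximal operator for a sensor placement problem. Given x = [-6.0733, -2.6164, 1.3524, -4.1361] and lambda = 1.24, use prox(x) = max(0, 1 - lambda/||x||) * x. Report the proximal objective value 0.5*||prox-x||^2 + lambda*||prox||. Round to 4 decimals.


Step 1: Compute ||x||.
||x|| = 7.9162
Step 2: Compute scaling factor.
scale = max(0, 1 - 1.24/7.9162) = 0.8434
Step 3: prox(x) = [-5.122, -2.2066, 1.1406, -3.4882]
||prox(x)|| = 6.6762
Step 4: Proximal objective.
0.5*||prox-x||^2 = 0.7688
lambda*||prox|| = 8.2785
Total = 9.0473


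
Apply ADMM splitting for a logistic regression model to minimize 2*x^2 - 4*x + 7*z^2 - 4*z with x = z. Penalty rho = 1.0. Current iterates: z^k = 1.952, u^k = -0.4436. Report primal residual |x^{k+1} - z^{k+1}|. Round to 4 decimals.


ADMM iteration with rho = 1.0, z^k = 1.952, u^k = -0.4436
Step 1: x-update.
Minimize 2*x^2 - 4*x + (1.0/2)*(x - 1.952 - 0.4436)^2
FOC: (2*2 + 1.0)*x = 4 + 1.0*(1.952 + 0.4436)
x^{k+1} = 1.2791
Step 2: z-update.
Minimize 7*z^2 - 4*z + (1.0/2)*(1.2791 - z - 0.4436)^2
FOC: (2*7 + 1.0)*z = 4 + 1.0*(1.2791 - 0.4436)
z^{k+1} = 0.3224
Step 3: u-update.
u^{k+1} = -0.4436 + 1.2791 - 0.3224 = 0.5132
Step 4: Primal residual = |1.2791 - 0.3224| = 0.9568


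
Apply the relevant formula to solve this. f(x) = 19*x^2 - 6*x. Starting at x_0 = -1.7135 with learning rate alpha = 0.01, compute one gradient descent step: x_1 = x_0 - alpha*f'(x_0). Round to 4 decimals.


We compute the gradient at x_0 and apply the update.
f'(x) = 38*x - 6
f'(-1.7135) = 38*-1.7135 - 6 = -71.113
x_1 = -1.7135 - 0.01*-71.113 = -1.0024


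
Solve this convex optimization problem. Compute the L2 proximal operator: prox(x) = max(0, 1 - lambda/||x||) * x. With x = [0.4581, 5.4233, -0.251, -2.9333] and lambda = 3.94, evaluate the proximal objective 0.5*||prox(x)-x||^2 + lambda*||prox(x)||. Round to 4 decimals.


Step 1: Compute ||x||.
||x|| = 6.1878
Step 2: Compute scaling factor.
scale = max(0, 1 - 3.94/6.1878) = 0.3633
Step 3: prox(x) = [0.1664, 1.9701, -0.0912, -1.0656]
||prox(x)|| = 2.2478
Step 4: Proximal objective.
0.5*||prox-x||^2 = 7.7618
lambda*||prox|| = 8.8563
Total = 16.6183


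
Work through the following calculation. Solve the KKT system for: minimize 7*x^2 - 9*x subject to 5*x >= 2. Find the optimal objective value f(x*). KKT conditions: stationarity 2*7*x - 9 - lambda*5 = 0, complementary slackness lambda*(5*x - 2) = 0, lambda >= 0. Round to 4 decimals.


Step 1: Try lambda = 0 (constraint inactive).
Stationarity: 2*7*x - 9 = 0
x* = 9/(2*7) = 9/14 = 0.6429 (rounded; the exact value 9/14 is used below)
Check constraint: 5*0.6429 = 3.2145 >= 2 -- satisfied.
Step 2: Compute optimal value.
f(x*) = 7*(9/14)^2 - 9*(9/14) = -2.8929


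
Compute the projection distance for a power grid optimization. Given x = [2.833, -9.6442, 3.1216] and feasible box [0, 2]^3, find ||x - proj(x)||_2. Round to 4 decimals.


Project each component onto [0, 2].
clip(2.833) = 2.0, clip(-9.6442) = 0.0, clip(3.1216) = 2.0
Projection = [2.0, 0.0, 2.0]
Squared diffs: [0.6939, 93.0106, 1.258]
Distance = sqrt(94.9625) = 9.7449


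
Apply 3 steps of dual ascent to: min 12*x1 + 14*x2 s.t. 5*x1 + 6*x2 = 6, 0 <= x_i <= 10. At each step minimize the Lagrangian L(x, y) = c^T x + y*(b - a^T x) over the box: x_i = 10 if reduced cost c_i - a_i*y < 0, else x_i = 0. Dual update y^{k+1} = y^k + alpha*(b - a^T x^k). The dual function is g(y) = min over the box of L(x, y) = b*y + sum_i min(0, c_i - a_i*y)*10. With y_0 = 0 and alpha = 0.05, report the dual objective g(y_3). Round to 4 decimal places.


Dual ascent for LP: min 12*x1 + 14*x2, 5*x1 + 6*x2 = 6, 0 <= x_i <= 10
Step 1: y^k = 0.0, reduced costs: (12.0, 14.0)
  x^k = (0.0, 0.0), subgradient = b - a^T x = 6.0
  y^{k+1} = 0.0 + 0.05*6.0 = 0.3
Step 2: y^k = 0.3, reduced costs: (10.5, 12.2)
  x^k = (0.0, 0.0), subgradient = b - a^T x = 6.0
  y^{k+1} = 0.3 + 0.05*6.0 = 0.6
Step 3: y^k = 0.6, reduced costs: (9.0, 10.4)
  x^k = (0.0, 0.0), subgradient = b - a^T x = 6.0
  y^{k+1} = 0.6 + 0.05*6.0 = 0.9
Dual objective at y_3 = 0.9: reduced costs (7.5, 8.6), box minimizer x = (0.0, 0.0)
g(y_3) = b*y + (c1 - a1*y)*x1 + (c2 - a2*y)*x2 = 6*0.9 + 7.5*0.0 + 8.6*0.0 = 5.4 + 0.0 + 0.0 = 5.4


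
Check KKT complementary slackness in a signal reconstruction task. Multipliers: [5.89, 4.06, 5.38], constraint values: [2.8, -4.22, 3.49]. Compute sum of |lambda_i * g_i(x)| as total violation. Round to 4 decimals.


KKT complementary slackness check:
lambda_1 * g_1 = 5.89 * 2.8 = 16.492
lambda_2 * g_2 = 4.06 * -4.22 = -17.1332
lambda_3 * g_3 = 5.38 * 3.49 = 18.7762
Total violation = 16.492 + 17.1332 + 18.7762 = 52.4014


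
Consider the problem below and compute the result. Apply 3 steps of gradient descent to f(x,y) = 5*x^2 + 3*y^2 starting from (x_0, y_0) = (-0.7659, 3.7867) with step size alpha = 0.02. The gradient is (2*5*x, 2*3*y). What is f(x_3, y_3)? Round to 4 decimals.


Gradient descent on f(x,y) = 5*x^2 + 3*y^2.
Starting point: (-0.7659, 3.7867), alpha = 0.02
Step 1: grad_x = 2*5*-0.7659 = -7.659, grad_y = 2*3*3.7867 = 22.7202
  x_1 = -0.7659 - 0.02*-7.659 = -0.6127
  y_1 = 3.7867 - 0.02*22.7202 = 3.3323
Step 2: grad_x = 2*5*-0.6127 = -6.1272, grad_y = 2*3*3.3323 = 19.9938
  x_2 = -0.6127 - 0.02*-6.1272 = -0.4902
  y_2 = 3.3323 - 0.02*19.9938 = 2.9324
Step 3: grad_x = 2*5*-0.4902 = -4.9018, grad_y = 2*3*2.9324 = 17.5945
  x_3 = -0.4902 - 0.02*-4.9018 = -0.3921
  y_3 = 2.9324 - 0.02*17.5945 = 2.5805
f(-0.3921, 2.5805) = 5*(-0.3921)^2 + 3*2.5805^2 = 20.7463


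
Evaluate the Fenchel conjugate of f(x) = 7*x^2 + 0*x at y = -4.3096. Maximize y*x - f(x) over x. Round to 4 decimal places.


f*(y) = sup_x {y*x - a*x^2 - b*x} = sup_x {(y-b)*x - a*x^2}
FOC: (y - b) - 2a*x = 0 => x* = (y - b)/(2a)
x* = (-4.3096 - 0)/(2*7) = -0.3078
f*(-4.3096) = (y-b)^2/(4a) = (-4.3096 - 0)^2/(4*7)
= 18.5727/28 = 0.6633


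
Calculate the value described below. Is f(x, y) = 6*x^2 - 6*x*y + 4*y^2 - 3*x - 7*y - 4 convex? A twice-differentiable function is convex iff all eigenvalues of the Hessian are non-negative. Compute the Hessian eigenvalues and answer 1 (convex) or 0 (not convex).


The Hessian of f(x,y) = 6*x^2 - 6*x*y + 4*y^2 - 3*x - 7*y - 4 is:
H = [[12, -6], [-6, 8]]
Trace = 12 + 8 = 20
Determinant = 12*8 - (-6)^2 = 60
Discriminant = (20)^2 - 4*60 = 160.0
Eigenvalues: lambda_1 = 3.6754, lambda_2 = 16.3246
The function is convex.

1


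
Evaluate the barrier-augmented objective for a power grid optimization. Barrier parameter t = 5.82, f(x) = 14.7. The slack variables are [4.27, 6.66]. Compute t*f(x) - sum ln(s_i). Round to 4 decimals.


Step 1: Compute log-barrier.
ln values: [1.4516, 1.8961]
phi = -(1.4516 + 1.8961) = -3.3477
Step 2: Compute augmented objective.
t*f(x) = 5.82*14.7 = 85.554
Total = 85.554 - 3.3477 = 82.2063


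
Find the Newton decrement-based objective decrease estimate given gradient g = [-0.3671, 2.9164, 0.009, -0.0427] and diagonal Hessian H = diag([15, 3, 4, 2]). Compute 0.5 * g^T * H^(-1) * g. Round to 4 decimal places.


Step 1: H is diagonal, so H^(-1) * g = [-0.0245, 0.9721, 0.0023, -0.0214].
Step 2: g^T H^(-1) g = sum_i g_i^2 / H_ii
  = (-0.3671)^2/15 + (2.9164)^2/3 + (0.009)^2/4 + (-0.0427)^2/2
  = 0.009 + 2.8351 + 0.0 + 0.0009 = 2.845
Step 3: Objective decrease = 0.5 * g^T H^(-1) g = 1.4225


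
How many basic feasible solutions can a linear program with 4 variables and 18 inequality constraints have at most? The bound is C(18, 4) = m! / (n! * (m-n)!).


Each vertex corresponds to some choice of n active constraints out of m, so the number of vertices is at most C(m, n) = m! / (n!(m-n)!).
m = 18, n = 4
Numerator: 18 * 17 * 16 * 15
Denominator: 4! = 24
C(18, 4) = 3060


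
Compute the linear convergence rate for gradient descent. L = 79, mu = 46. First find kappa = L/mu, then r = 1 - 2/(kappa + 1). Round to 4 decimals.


Step 1: Compute the condition number.
kappa = L/mu = 79/46 = 1.7174
Step 2: Compute the convergence rate.
r = 1 - 2/(kappa + 1) = 1 - 2*mu/(L + mu) = (L - mu)/(L + mu) = 33/125 = 0.264


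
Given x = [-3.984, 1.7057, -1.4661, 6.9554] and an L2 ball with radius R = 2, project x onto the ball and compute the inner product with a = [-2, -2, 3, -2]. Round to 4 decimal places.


Step 1: Compute ||x|| (intermediates to 6 decimals).
||x|| = sqrt((-3.984)^2 + 1.7057^2 + (-1.4661)^2 + 6.9554^2) = 8.325185
Step 2: Project.
Since ||x|| > R, scale = R/||x|| = 2/8.325185 = 0.240235, proj(x) = scale * x
proj(x) = [-0.957096, 0.409769, -0.352209, 1.670931]
Step 3: Dot product.
a^T * proj(x) = -2*(-0.957096) - 2*0.409769 + 3*(-0.352209) - 2*1.670931 = -3.3038


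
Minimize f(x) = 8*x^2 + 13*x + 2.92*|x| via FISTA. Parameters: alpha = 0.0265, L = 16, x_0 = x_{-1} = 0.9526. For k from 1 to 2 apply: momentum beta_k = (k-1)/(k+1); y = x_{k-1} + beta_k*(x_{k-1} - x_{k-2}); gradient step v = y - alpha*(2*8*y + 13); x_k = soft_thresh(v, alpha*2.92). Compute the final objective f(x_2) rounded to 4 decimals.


FISTA on f(x) = 8*x^2 + 13*x + 2.92*|x|
L = 16, alpha = 0.0265
Iteration 1: beta = 0.0, y = 0.9526 + 0.0*(0.9526 - 0.9526) = 0.9526
  grad(y) = 28.2416, v = y - alpha*grad = 0.2042
  prox(v) = soft_thresh(0.2042, 0.0774) = 0.1268
Iteration 2: beta = 0.3333, y = 0.1268 + 0.3333*(0.1268 - 0.9526) = -0.1484
  grad(y) = 10.6249, v = y - alpha*grad = -0.43
  prox(v) = soft_thresh(-0.43, 0.0774) = -0.3526
f(x_2) = 8*(-0.3526)^2 + 13*(-0.3526) + 2.92*|-0.3526| = -2.5597


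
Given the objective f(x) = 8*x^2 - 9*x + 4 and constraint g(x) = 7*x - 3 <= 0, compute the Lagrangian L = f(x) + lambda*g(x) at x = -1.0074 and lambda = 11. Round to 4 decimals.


Step 1: Evaluate f(x).
f(-1.0074) = 8*(-1.0074)^2 - 9*(-1.0074) + 4 = 21.1854
Step 2: Evaluate g(x).
g(-1.0074) = 7*-1.0074 - 3 = -10.0518
Step 3: Compute Lagrangian.
L = 21.1854 + 11*-10.0518 = -89.3844


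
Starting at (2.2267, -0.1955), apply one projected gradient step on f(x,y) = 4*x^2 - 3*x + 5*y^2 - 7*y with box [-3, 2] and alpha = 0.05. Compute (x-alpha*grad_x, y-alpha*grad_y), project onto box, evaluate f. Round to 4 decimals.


Step 1: Compute gradient at (2.2267, -0.1955).
grad_x = 2*4*2.2267 - 3 = 14.8136
grad_y = 2*5*-0.1955 - 7 = -8.955
Step 2: Gradient step.
x_raw = 2.2267 - 0.05*14.8136 = 1.486
y_raw = -0.1955 - 0.05*-8.955 = 0.2523
Step 3: Project onto [-3, 2].
x_proj = clip(1.486) = 1.486
y_proj = clip(0.2523) = 0.2523
Step 4: Evaluate f.
f(1.486, 0.2523) = 2.9274


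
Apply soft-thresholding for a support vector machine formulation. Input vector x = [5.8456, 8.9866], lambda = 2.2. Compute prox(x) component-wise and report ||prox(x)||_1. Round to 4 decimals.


Soft-thresholding with lambda = 2.2:
prox(5.8456) = sign(5.8456)*max(|5.8456| - 2.2, 0) = 3.6456
prox(8.9866) = sign(8.9866)*max(|8.9866| - 2.2, 0) = 6.7866
prox(x) = [3.6456, 6.7866]
||prox(x)||_1 = 3.6456 + 6.7866 = 10.4322


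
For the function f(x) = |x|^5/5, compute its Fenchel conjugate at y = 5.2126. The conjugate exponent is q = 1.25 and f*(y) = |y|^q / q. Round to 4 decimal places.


The conjugate exponent q satisfies 1/p + 1/q = 1.
p = 5, so q = 5/(5 - 1) = 1.25
|y|^q = 5.2126^1.25 = 7.8762
f*(5.2126) = 7.8762 / 1.25 = 6.301


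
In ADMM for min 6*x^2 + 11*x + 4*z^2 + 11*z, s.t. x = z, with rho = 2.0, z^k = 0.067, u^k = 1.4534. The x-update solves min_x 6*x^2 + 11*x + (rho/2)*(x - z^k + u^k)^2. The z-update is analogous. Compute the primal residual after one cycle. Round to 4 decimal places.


ADMM iteration with rho = 2.0, z^k = 0.067, u^k = 1.4534
Step 1: x-update.
Minimize 6*x^2 + 11*x + (2.0/2)*(x - 0.067 + 1.4534)^2
FOC: (2*6 + 2.0)*x = -11 + 2.0*(0.067 - 1.4534)
x^{k+1} = -0.9838
Step 2: z-update.
Minimize 4*z^2 + 11*z + (2.0/2)*(-0.9838 - z + 1.4534)^2
FOC: (2*4 + 2.0)*z = -11 + 2.0*(-0.9838 + 1.4534)
z^{k+1} = -1.0061
Step 3: u-update.
u^{k+1} = 1.4534 - 0.9838 + 1.0061 = 1.4757
Step 4: Primal residual = |-0.9838 + 1.0061| = 0.0223


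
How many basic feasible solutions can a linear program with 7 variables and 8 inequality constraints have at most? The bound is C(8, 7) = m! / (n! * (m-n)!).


Each vertex corresponds to some choice of n active constraints out of m, so the number of vertices is at most C(m, n) = m! / (n!(m-n)!).
m = 8, n = 7
Numerator: 8 * 7 * 6 * 5 * 4 * 3 * 2
Denominator: 7! = 5040
C(8, 7) = 8


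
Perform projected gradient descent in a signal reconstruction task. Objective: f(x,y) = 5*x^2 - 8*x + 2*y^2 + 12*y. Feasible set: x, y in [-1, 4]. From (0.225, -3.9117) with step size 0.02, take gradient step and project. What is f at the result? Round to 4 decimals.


Step 1: Compute gradient at (0.225, -3.9117).
grad_x = 2*5*0.225 - 8 = -5.75
grad_y = 2*2*-3.9117 + 12 = -3.6468
Step 2: Gradient step.
x_raw = 0.225 - 0.02*-5.75 = 0.34
y_raw = -3.9117 - 0.02*-3.6468 = -3.8388
Step 3: Project onto [-1, 4].
x_proj = clip(0.34) = 0.34
y_proj = clip(-3.8388) = -1.0
Step 4: Evaluate f.
f(0.34, -1.0) = -12.142


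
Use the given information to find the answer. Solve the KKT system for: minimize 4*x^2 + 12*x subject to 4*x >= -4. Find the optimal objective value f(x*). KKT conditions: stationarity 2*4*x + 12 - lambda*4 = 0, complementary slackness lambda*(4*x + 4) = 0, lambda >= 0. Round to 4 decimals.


Step 1: Try lambda = 0 (constraint inactive).
x_unc = -12/(2*4) = -1.5
Check: 4*-1.5 = -6.0 < -4 -- violated!
Step 2: Constraint must be active: 4*x = -4
x* = -4/4 = -1.0
lambda = (2*4*(-1.0) + 12)/4 = 1.0
Step 3: Compute optimal value.
f(x*) = 4*(-1.0)^2 + 12*(-1.0) = -8.0


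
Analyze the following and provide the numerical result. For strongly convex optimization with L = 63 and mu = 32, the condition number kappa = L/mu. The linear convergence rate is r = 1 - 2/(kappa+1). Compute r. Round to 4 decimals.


Step 1: Compute the condition number.
kappa = L/mu = 63/32 = 1.9688
Step 2: Compute the convergence rate.
r = 1 - 2/(kappa + 1) = 1 - 2*mu/(L + mu) = (L - mu)/(L + mu) = 31/95 = 0.3263


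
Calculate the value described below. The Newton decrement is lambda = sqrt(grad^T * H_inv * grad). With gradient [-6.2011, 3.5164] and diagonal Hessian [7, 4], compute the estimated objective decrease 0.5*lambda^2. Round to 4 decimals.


Step 1: H is diagonal, so H^(-1) * g = [-0.8859, 0.8791].
Step 2: g^T H^(-1) g = sum_i g_i^2 / H_ii
  = (-6.2011)^2/7 + (3.5164)^2/4
  = 5.4934 + 3.0913 = 8.5846
Step 3: Objective decrease = 0.5 * g^T H^(-1) g = 4.2923


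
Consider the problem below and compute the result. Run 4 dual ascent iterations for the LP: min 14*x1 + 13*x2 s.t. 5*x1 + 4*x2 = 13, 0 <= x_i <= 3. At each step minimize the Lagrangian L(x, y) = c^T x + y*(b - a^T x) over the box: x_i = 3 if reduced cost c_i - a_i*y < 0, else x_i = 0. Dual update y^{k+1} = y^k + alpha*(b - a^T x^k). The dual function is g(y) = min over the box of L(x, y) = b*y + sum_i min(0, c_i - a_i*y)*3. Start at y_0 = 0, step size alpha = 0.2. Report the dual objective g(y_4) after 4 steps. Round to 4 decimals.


Dual ascent for LP: min 14*x1 + 13*x2, 5*x1 + 4*x2 = 13, 0 <= x_i <= 3
Step 1: y^k = 0.0, reduced costs: (14.0, 13.0)
  x^k = (0.0, 0.0), subgradient = b - a^T x = 13.0
  y^{k+1} = 0.0 + 0.2*13.0 = 2.6
Step 2: y^k = 2.6, reduced costs: (1.0, 2.6)
  x^k = (0.0, 0.0), subgradient = b - a^T x = 13.0
  y^{k+1} = 2.6 + 0.2*13.0 = 5.2
Step 3: y^k = 5.2, reduced costs: (-12.0, -7.8)
  x^k = (3.0, 3.0), subgradient = b - a^T x = -14.0
  y^{k+1} = 5.2 + 0.2*-14.0 = 2.4
Step 4: y^k = 2.4, reduced costs: (2.0, 3.4)
  x^k = (0.0, 0.0), subgradient = b - a^T x = 13.0
  y^{k+1} = 2.4 + 0.2*13.0 = 5.0
Dual objective at y_4 = 5.0: reduced costs (-11.0, -7.0), box minimizer x = (3.0, 3.0)
g(y_4) = b*y + (c1 - a1*y)*x1 + (c2 - a2*y)*x2 = 13*5.0 + (-11.0)*3.0 + (-7.0)*3.0 = 65.0 - 33.0 - 21.0 = 11.0


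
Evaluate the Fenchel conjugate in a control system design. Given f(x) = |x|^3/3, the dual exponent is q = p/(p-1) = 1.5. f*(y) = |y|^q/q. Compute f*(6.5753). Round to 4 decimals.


The conjugate exponent q satisfies 1/p + 1/q = 1.
p = 3, so q = 3/(3 - 1) = 1.5
|y|^q = 6.5753^1.5 = 16.8606
f*(6.5753) = 16.8606 / 1.5 = 11.2404


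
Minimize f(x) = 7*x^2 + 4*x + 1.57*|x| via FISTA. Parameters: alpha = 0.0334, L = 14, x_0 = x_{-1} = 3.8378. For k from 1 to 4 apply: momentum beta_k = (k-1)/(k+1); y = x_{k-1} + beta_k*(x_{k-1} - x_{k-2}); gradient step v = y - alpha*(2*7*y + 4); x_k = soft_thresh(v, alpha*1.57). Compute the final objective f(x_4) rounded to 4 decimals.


FISTA on f(x) = 7*x^2 + 4*x + 1.57*|x|
L = 14, alpha = 0.0334
Iteration 1: beta = 0.0, y = 3.8378 + 0.0*(3.8378 - 3.8378) = 3.8378
  grad(y) = 57.7292, v = y - alpha*grad = 1.9096
  prox(v) = soft_thresh(1.9096, 0.0524) = 1.8572
Iteration 2: beta = 0.3333, y = 1.8572 + 0.3333*(1.8572 - 3.8378) = 1.197
  grad(y) = 20.7581, v = y - alpha*grad = 0.5037
  prox(v) = soft_thresh(0.5037, 0.0524) = 0.4512
Iteration 3: beta = 0.5, y = 0.4512 + 0.5*(0.4512 - 1.8572) = -0.2517
  grad(y) = 0.4758, v = y - alpha*grad = -0.2676
  prox(v) = soft_thresh(-0.2676, 0.0524) = -0.2152
Iteration 4: beta = 0.6, y = -0.2152 + 0.6*(-0.2152 - 0.4512) = -0.615
  grad(y) = -4.6106, v = y - alpha*grad = -0.461
  prox(v) = soft_thresh(-0.461, 0.0524) = -0.4086
f(x_4) = 7*(-0.4086)^2 + 4*(-0.4086) + 1.57*|-0.4086| = 0.1758
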